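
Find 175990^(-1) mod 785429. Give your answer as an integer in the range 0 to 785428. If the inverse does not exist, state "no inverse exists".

Run Euclid on (785429, 175990):
785429 = 4·175990 + 81469
175990 = 2·81469 + 13052
81469 = 6·13052 + 3157
13052 = 4·3157 + 424
3157 = 7·424 + 189
424 = 2·189 + 46
189 = 4·46 + 5
46 = 9·5 + 1
5 = 5·1 + 0
Since gcd(175990, 785429) = 1, back-substitute to write 1 as a combination:
1 = 46 − 9·5
1 = −9·189 + 37·46
1 = 37·424 − 83·189
1 = −83·3157 + 618·424
1 = 618·13052 − 2555·3157
1 = −2555·81469 + 15948·13052
1 = 15948·175990 − 34451·81469
1 = −34451·785429 + 153752·175990
So 175990·153752 ≡ 1 (mod 785429).

153752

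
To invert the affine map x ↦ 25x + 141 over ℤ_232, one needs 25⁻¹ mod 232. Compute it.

Apply the Euclidean algorithm to 232 and 25:
232 = 9*25 + 7
25 = 3*7 + 4
7 = 1*4 + 3
4 = 1*3 + 1
3 = 3*1 + 0
The gcd is 1. Working backward:
1 = 4 − 3
1 = −7 + 2·4
1 = 2·25 − 7·7
1 = −7·232 + 65·25
So 25·65 ≡ 1 (mod 232).

65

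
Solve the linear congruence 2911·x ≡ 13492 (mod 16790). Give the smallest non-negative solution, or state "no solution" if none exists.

5882

First find gcd(2911, 16790):
16790 = 5*2911 + 2235
2911 = 1*2235 + 676
2235 = 3*676 + 207
676 = 3*207 + 55
207 = 3*55 + 42
55 = 1*42 + 13
42 = 3*13 + 3
13 = 4*3 + 1
3 = 3*1 + 0
gcd = 1, so a unique solution mod 16790 exists.
Back-substitute for the Bézout coefficients:
1 = 13 − 4·3
1 = −4·42 + 13·13
1 = 13·55 − 17·42
1 = −17·207 + 64·55
1 = 64·676 − 209·207
1 = −209·2235 + 691·676
1 = 691·2911 − 900·2235
1 = −900·16790 + 5191·2911
So 2911·(5191) ≡ 1 (mod 16790), giving 2911⁻¹ ≡ 5191.
x ≡ 2911⁻¹·13492 ≡ 5191·13492 ≡ 5882 (mod 16790).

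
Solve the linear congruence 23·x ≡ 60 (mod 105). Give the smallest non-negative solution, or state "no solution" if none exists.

30

First find gcd(23, 105):
105 = 4·23 + 13
23 = 1·13 + 10
13 = 1·10 + 3
10 = 3·3 + 1
3 = 3·1 + 0
gcd = 1, so a unique solution mod 105 exists.
Back-substitute for the Bézout coefficients:
1 = 10 − 3·3
1 = −3·13 + 4·10
1 = 4·23 − 7·13
1 = −7·105 + 32·23
So 23·(32) ≡ 1 (mod 105), giving 23⁻¹ ≡ 32.
x ≡ 23⁻¹·60 ≡ 32·60 ≡ 30 (mod 105).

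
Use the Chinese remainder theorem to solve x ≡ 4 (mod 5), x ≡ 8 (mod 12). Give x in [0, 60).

44

Write x = 4 + 5·k. Then 5·k ≡ 8 − 4 ≡ 4 (mod 12).
Need 5⁻¹ mod 12. Extended Euclid on (12, 5):
12 = 2*5 + 2
5 = 2*2 + 1
2 = 2*1 + 0
Back-substitute:
1 = 5 − 2·2
1 = −2·12 + 5·5
5⁻¹ ≡ 5 (mod 12), so k ≡ 5·4 ≡ 8 (mod 12).
x = 4 + 5·8 = 44.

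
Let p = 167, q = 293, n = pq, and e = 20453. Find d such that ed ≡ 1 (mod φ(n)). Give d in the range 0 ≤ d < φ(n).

φ(n) = (p−1)(q−1) = 166·292 = 48472.
Need d with 20453·d ≡ 1 (mod 48472). Apply the extended Euclidean algorithm:
48472 = 2×20453 + 7566
20453 = 2×7566 + 5321
7566 = 1×5321 + 2245
5321 = 2×2245 + 831
2245 = 2×831 + 583
831 = 1×583 + 248
583 = 2×248 + 87
248 = 2×87 + 74
87 = 1×74 + 13
74 = 5×13 + 9
13 = 1×9 + 4
9 = 2×4 + 1
4 = 4×1 + 0
Back-substitute:
1 = 9 − 2·4
1 = −2·13 + 3·9
1 = 3·74 − 17·13
1 = −17·87 + 20·74
1 = 20·248 − 57·87
1 = −57·583 + 134·248
1 = 134·831 − 191·583
1 = −191·2245 + 516·831
1 = 516·5321 − 1223·2245
1 = −1223·7566 + 1739·5321
1 = 1739·20453 − 4701·7566
1 = −4701·48472 + 11141·20453
So 20453·11141 ≡ 1 (mod 48472), hence d = 11141.

11141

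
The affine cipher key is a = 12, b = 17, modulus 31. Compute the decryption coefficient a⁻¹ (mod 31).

13

Extended Euclidean algorithm:
31 = 2·12 + 7
12 = 1·7 + 5
7 = 1·5 + 2
5 = 2·2 + 1
2 = 2·1 + 0
gcd = 1, so the inverse exists. Back-substitute:
1 = 5 − 2·2
1 = −2·7 + 3·5
1 = 3·12 − 5·7
1 = −5·31 + 13·12
So 12·13 ≡ 1 (mod 31).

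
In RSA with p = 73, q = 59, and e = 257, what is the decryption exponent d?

φ(n) = (p−1)(q−1) = 72·58 = 4176.
Need d with 257·d ≡ 1 (mod 4176). Apply the extended Euclidean algorithm:
4176 = 16·257 + 64
257 = 4·64 + 1
64 = 64·1 + 0
Back-substitute:
1 = 257 − 4·64
1 = −4·4176 + 65·257
So 257·65 ≡ 1 (mod 4176), hence d = 65.

65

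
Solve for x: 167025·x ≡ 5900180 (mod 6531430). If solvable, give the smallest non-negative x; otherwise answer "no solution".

First find gcd(167025, 6531430):
6531430 = 39*167025 + 17455
167025 = 9*17455 + 9930
17455 = 1*9930 + 7525
9930 = 1*7525 + 2405
7525 = 3*2405 + 310
2405 = 7*310 + 235
310 = 1*235 + 75
235 = 3*75 + 10
75 = 7*10 + 5
10 = 2*5 + 0
gcd = 5 and 5 | 5900180, so solutions exist. Divide through by 5: 33405x ≡ 1180036 (mod 1306286).
Now find 33405⁻¹ mod 1306286:
1306286 = 39·33405 + 3491
33405 = 9·3491 + 1986
3491 = 1·1986 + 1505
1986 = 1·1505 + 481
1505 = 3·481 + 62
481 = 7·62 + 47
62 = 1·47 + 15
47 = 3·15 + 2
15 = 7·2 + 1
2 = 2·1 + 0
Back-substitute:
1 = 15 − 7·2
1 = −7·47 + 22·15
1 = 22·62 − 29·47
1 = −29·481 + 225·62
1 = 225·1505 − 704·481
1 = −704·1986 + 929·1505
1 = 929·3491 − 1633·1986
1 = −1633·33405 + 15626·3491
1 = 15626·1306286 − 611047·33405
So 33405·(-611047) ≡ 1 (mod 1306286), i.e. 33405⁻¹ ≡ 695239.
Then x ≡ 695239·1180036 ≡ 657734 (mod 1306286); the smallest non-negative solution is x = 657734.

657734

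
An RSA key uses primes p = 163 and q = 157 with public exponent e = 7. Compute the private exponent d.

10831

φ(n) = (p−1)(q−1) = 162·156 = 25272.
Need d with 7·d ≡ 1 (mod 25272). Apply the extended Euclidean algorithm:
25272 = 3610·7 + 2
7 = 3·2 + 1
2 = 2·1 + 0
Back-substitute:
1 = 7 − 3·2
1 = −3·25272 + 10831·7
So 7·10831 ≡ 1 (mod 25272), hence d = 10831.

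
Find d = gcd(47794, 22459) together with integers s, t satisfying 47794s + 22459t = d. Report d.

Apply Euclid's algorithm to 47794 and 22459:
47794 = 2·22459 + 2876
22459 = 7·2876 + 2327
2876 = 1·2327 + 549
2327 = 4·549 + 131
549 = 4·131 + 25
131 = 5·25 + 6
25 = 4·6 + 1
6 = 6·1 + 0
gcd(47794, 22459) = 1.
Express as a combination:
1 = 25 − 4·6
1 = −4·131 + 21·25
1 = 21·549 − 88·131
1 = −88·2327 + 373·549
1 = 373·2876 − 461·2327
1 = −461·22459 + 3600·2876
1 = 3600·47794 − 7661·22459
So 1 = (3600)·47794 + (-7661)·22459.

1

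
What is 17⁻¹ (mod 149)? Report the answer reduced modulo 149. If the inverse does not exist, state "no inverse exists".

Extended Euclidean algorithm:
149 = 8*17 + 13
17 = 1*13 + 4
13 = 3*4 + 1
4 = 4*1 + 0
Since gcd(17, 149) = 1, back-substitute to write 1 as a combination:
1 = 13 − 3·4
1 = −3·17 + 4·13
1 = 4·149 − 35·17
So 17·(-35) ≡ 1 (mod 149), and -35 ≡ 114 (mod 149).

114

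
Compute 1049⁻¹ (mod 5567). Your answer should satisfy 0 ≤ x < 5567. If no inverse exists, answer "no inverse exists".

Run Euclid on (5567, 1049):
5567 = 5×1049 + 322
1049 = 3×322 + 83
322 = 3×83 + 73
83 = 1×73 + 10
73 = 7×10 + 3
10 = 3×3 + 1
3 = 3×1 + 0
The gcd is 1. Working backward:
1 = 10 − 3·3
1 = −3·73 + 22·10
1 = 22·83 − 25·73
1 = −25·322 + 97·83
1 = 97·1049 − 316·322
1 = −316·5567 + 1677·1049
So 1049·1677 ≡ 1 (mod 5567).

1677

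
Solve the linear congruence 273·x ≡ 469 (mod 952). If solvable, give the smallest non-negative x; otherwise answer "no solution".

61

First find gcd(273, 952):
952 = 3·273 + 133
273 = 2·133 + 7
133 = 19·7 + 0
gcd = 7 and 7 | 469, so solutions exist. Divide through by 7: 39x ≡ 67 (mod 136).
Now find 39⁻¹ mod 136:
136 = 3·39 + 19
39 = 2·19 + 1
19 = 19·1 + 0
Back-substitute:
1 = 39 − 2·19
1 = −2·136 + 7·39
So 39⁻¹ ≡ 7 (mod 136).
Then x ≡ 7·67 ≡ 61 (mod 136); the smallest non-negative solution is x = 61.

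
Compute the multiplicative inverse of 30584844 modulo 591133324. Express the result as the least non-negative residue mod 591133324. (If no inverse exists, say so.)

Compute gcd(30584844, 591133324):
591133324 = 19×30584844 + 10021288
30584844 = 3×10021288 + 520980
10021288 = 19×520980 + 122668
520980 = 4×122668 + 30308
122668 = 4×30308 + 1436
30308 = 21×1436 + 152
1436 = 9×152 + 68
152 = 2×68 + 16
68 = 4×16 + 4
16 = 4×4 + 0
Since gcd = 4 > 1, 30584844 is not a unit mod 591133324.

no inverse exists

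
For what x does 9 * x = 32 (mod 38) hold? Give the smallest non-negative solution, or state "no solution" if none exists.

12

First find gcd(9, 38):
38 = 4·9 + 2
9 = 4·2 + 1
2 = 2·1 + 0
gcd = 1, so a unique solution mod 38 exists.
Back-substitute for the Bézout coefficients:
1 = 9 − 4·2
1 = −4·38 + 17·9
So 9·(17) ≡ 1 (mod 38), giving 9⁻¹ ≡ 17.
x ≡ 9⁻¹·32 ≡ 17·32 ≡ 12 (mod 38).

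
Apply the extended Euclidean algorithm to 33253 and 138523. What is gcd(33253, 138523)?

11

Repeated division:
138523 = 4×33253 + 5511
33253 = 6×5511 + 187
5511 = 29×187 + 88
187 = 2×88 + 11
88 = 8×11 + 0
gcd(33253, 138523) = 11.
Back-substituting:
11 = 187 − 2·88
11 = −2·5511 + 59·187
11 = 59·33253 − 356·5511
11 = −356·138523 + 1483·33253
So 11 = (-356)·138523 + (1483)·33253.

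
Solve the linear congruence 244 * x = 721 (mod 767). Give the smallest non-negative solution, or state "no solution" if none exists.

First find gcd(244, 767):
767 = 3×244 + 35
244 = 6×35 + 34
35 = 1×34 + 1
34 = 34×1 + 0
gcd = 1, so a unique solution mod 767 exists.
Back-substitute for the Bézout coefficients:
1 = 35 − 34
1 = −244 + 7·35
1 = 7·767 − 22·244
So 244·(-22) ≡ 1 (mod 767), giving 244⁻¹ ≡ 745.
x ≡ 244⁻¹·721 ≡ 745·721 ≡ 245 (mod 767).

245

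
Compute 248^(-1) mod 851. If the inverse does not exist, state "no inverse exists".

676

gcd(851, 248) by repeated division:
851 = 3*248 + 107
248 = 2*107 + 34
107 = 3*34 + 5
34 = 6*5 + 4
5 = 1*4 + 1
4 = 4*1 + 0
The gcd is 1. Working backward:
1 = 5 − 4
1 = −34 + 7·5
1 = 7·107 − 22·34
1 = −22·248 + 51·107
1 = 51·851 − 175·248
Thus 248·(-175) ≡ 1 (mod 851); reducing, -175 mod 851 = 676.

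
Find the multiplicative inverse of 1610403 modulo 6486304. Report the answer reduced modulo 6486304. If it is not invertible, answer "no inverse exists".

3584651

gcd(6486304, 1610403) by repeated division:
6486304 = 4*1610403 + 44692
1610403 = 36*44692 + 1491
44692 = 29*1491 + 1453
1491 = 1*1453 + 38
1453 = 38*38 + 9
38 = 4*9 + 2
9 = 4*2 + 1
2 = 2*1 + 0
Since gcd(1610403, 6486304) = 1, back-substitute to write 1 as a combination:
1 = 9 − 4·2
1 = −4·38 + 17·9
1 = 17·1453 − 650·38
1 = −650·1491 + 667·1453
1 = 667·44692 − 19993·1491
1 = −19993·1610403 + 720415·44692
1 = 720415·6486304 − 2901653·1610403
Thus 1610403·(-2901653) ≡ 1 (mod 6486304); reducing, -2901653 mod 6486304 = 3584651.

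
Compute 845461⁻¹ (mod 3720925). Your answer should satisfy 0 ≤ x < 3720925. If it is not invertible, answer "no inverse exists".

1701516

gcd(3720925, 845461) by repeated division:
3720925 = 4·845461 + 339081
845461 = 2·339081 + 167299
339081 = 2·167299 + 4483
167299 = 37·4483 + 1428
4483 = 3·1428 + 199
1428 = 7·199 + 35
199 = 5·35 + 24
35 = 1·24 + 11
24 = 2·11 + 2
11 = 5·2 + 1
2 = 2·1 + 0
The gcd is 1. Working backward:
1 = 11 − 5·2
1 = −5·24 + 11·11
1 = 11·35 − 16·24
1 = −16·199 + 91·35
1 = 91·1428 − 653·199
1 = −653·4483 + 2050·1428
1 = 2050·167299 − 76503·4483
1 = −76503·339081 + 155056·167299
1 = 155056·845461 − 386615·339081
1 = −386615·3720925 + 1701516·845461
So 845461·1701516 ≡ 1 (mod 3720925).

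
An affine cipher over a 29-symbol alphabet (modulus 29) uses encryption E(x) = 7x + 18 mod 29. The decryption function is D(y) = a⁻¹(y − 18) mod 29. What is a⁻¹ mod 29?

Run Euclid on (29, 7):
29 = 4×7 + 1
7 = 7×1 + 0
The gcd is 1. Working backward:
1 = 29 − 4·7
Thus 7·(-4) ≡ 1 (mod 29); reducing, -4 mod 29 = 25.

25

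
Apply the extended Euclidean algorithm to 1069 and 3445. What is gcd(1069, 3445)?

1

Apply Euclid's algorithm to 3445 and 1069:
3445 = 3*1069 + 238
1069 = 4*238 + 117
238 = 2*117 + 4
117 = 29*4 + 1
4 = 4*1 + 0
gcd(1069, 3445) = 1.
Express as a combination:
1 = 117 − 29·4
1 = −29·238 + 59·117
1 = 59·1069 − 265·238
1 = −265·3445 + 854·1069
So 1 = (-265)·3445 + (854)·1069.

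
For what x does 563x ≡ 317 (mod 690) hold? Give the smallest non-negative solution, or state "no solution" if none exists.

79

First find gcd(563, 690):
690 = 1×563 + 127
563 = 4×127 + 55
127 = 2×55 + 17
55 = 3×17 + 4
17 = 4×4 + 1
4 = 4×1 + 0
gcd = 1, so a unique solution mod 690 exists.
Back-substitute for the Bézout coefficients:
1 = 17 − 4·4
1 = −4·55 + 13·17
1 = 13·127 − 30·55
1 = −30·563 + 133·127
1 = 133·690 − 163·563
So 563·(-163) ≡ 1 (mod 690), giving 563⁻¹ ≡ 527.
x ≡ 563⁻¹·317 ≡ 527·317 ≡ 79 (mod 690).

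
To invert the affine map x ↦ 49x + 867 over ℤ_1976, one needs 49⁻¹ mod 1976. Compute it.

Run Euclid on (1976, 49):
1976 = 40*49 + 16
49 = 3*16 + 1
16 = 16*1 + 0
gcd = 1, so the inverse exists. Back-substitute:
1 = 49 − 3·16
1 = −3·1976 + 121·49
So 49·121 ≡ 1 (mod 1976).

121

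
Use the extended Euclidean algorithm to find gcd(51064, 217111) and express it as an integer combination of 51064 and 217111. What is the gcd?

1

Apply Euclid's algorithm to 217111 and 51064:
217111 = 4×51064 + 12855
51064 = 3×12855 + 12499
12855 = 1×12499 + 356
12499 = 35×356 + 39
356 = 9×39 + 5
39 = 7×5 + 4
5 = 1×4 + 1
4 = 4×1 + 0
gcd(51064, 217111) = 1.
Express as a combination:
1 = 5 − 4
1 = −39 + 8·5
1 = 8·356 − 73·39
1 = −73·12499 + 2563·356
1 = 2563·12855 − 2636·12499
1 = −2636·51064 + 10471·12855
1 = 10471·217111 − 44520·51064
So 1 = (10471)·217111 + (-44520)·51064.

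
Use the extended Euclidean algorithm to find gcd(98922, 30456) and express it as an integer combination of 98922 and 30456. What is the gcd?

Apply Euclid's algorithm to 98922 and 30456:
98922 = 3×30456 + 7554
30456 = 4×7554 + 240
7554 = 31×240 + 114
240 = 2×114 + 12
114 = 9×12 + 6
12 = 2×6 + 0
gcd(98922, 30456) = 6.
Working backward:
6 = 114 − 9·12
6 = −9·240 + 19·114
6 = 19·7554 − 598·240
6 = −598·30456 + 2411·7554
6 = 2411·98922 − 7831·30456
So 6 = (2411)·98922 + (-7831)·30456.

6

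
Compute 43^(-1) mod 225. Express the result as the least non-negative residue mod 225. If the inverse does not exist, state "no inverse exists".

157

Apply the Euclidean algorithm to 225 and 43:
225 = 5·43 + 10
43 = 4·10 + 3
10 = 3·3 + 1
3 = 3·1 + 0
The gcd is 1. Working backward:
1 = 10 − 3·3
1 = −3·43 + 13·10
1 = 13·225 − 68·43
Thus 43·(-68) ≡ 1 (mod 225); reducing, -68 mod 225 = 157.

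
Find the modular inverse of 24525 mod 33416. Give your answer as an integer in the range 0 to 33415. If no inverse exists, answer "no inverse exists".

23693

Apply the Euclidean algorithm to 33416 and 24525:
33416 = 1×24525 + 8891
24525 = 2×8891 + 6743
8891 = 1×6743 + 2148
6743 = 3×2148 + 299
2148 = 7×299 + 55
299 = 5×55 + 24
55 = 2×24 + 7
24 = 3×7 + 3
7 = 2×3 + 1
3 = 3×1 + 0
The gcd is 1. Working backward:
1 = 7 − 2·3
1 = −2·24 + 7·7
1 = 7·55 − 16·24
1 = −16·299 + 87·55
1 = 87·2148 − 625·299
1 = −625·6743 + 1962·2148
1 = 1962·8891 − 2587·6743
1 = −2587·24525 + 7136·8891
1 = 7136·33416 − 9723·24525
Thus 24525·(-9723) ≡ 1 (mod 33416); reducing, -9723 mod 33416 = 23693.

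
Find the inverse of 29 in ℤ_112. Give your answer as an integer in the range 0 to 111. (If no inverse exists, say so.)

Run Euclid on (112, 29):
112 = 3×29 + 25
29 = 1×25 + 4
25 = 6×4 + 1
4 = 4×1 + 0
Since gcd(29, 112) = 1, back-substitute to write 1 as a combination:
1 = 25 − 6·4
1 = −6·29 + 7·25
1 = 7·112 − 27·29
Hence 29⁻¹ ≡ -27 ≡ 85 (mod 112).

85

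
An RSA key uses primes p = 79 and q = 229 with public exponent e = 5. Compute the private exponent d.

φ(n) = (p−1)(q−1) = 78·228 = 17784.
Need d with 5·d ≡ 1 (mod 17784). Apply the extended Euclidean algorithm:
17784 = 3556×5 + 4
5 = 1×4 + 1
4 = 4×1 + 0
Back-substitute:
1 = 5 − 4
1 = −17784 + 3557·5
So 5·3557 ≡ 1 (mod 17784), hence d = 3557.

3557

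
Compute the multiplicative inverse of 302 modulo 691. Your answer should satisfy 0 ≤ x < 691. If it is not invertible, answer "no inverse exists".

Extended Euclidean algorithm:
691 = 2·302 + 87
302 = 3·87 + 41
87 = 2·41 + 5
41 = 8·5 + 1
5 = 5·1 + 0
Since gcd(302, 691) = 1, back-substitute to write 1 as a combination:
1 = 41 − 8·5
1 = −8·87 + 17·41
1 = 17·302 − 59·87
1 = −59·691 + 135·302
So 302·135 ≡ 1 (mod 691).

135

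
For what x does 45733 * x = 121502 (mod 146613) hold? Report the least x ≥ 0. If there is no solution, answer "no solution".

144830

First find gcd(45733, 146613):
146613 = 3*45733 + 9414
45733 = 4*9414 + 8077
9414 = 1*8077 + 1337
8077 = 6*1337 + 55
1337 = 24*55 + 17
55 = 3*17 + 4
17 = 4*4 + 1
4 = 4*1 + 0
gcd = 1, so a unique solution mod 146613 exists.
Back-substitute for the Bézout coefficients:
1 = 17 − 4·4
1 = −4·55 + 13·17
1 = 13·1337 − 316·55
1 = −316·8077 + 1909·1337
1 = 1909·9414 − 2225·8077
1 = −2225·45733 + 10809·9414
1 = 10809·146613 − 34652·45733
So 45733·(-34652) ≡ 1 (mod 146613), giving 45733⁻¹ ≡ 111961.
x ≡ 45733⁻¹·121502 ≡ 111961·121502 ≡ 144830 (mod 146613).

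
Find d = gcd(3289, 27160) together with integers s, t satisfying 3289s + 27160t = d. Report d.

Euclidean algorithm:
27160 = 8*3289 + 848
3289 = 3*848 + 745
848 = 1*745 + 103
745 = 7*103 + 24
103 = 4*24 + 7
24 = 3*7 + 3
7 = 2*3 + 1
3 = 3*1 + 0
gcd(3289, 27160) = 1.
Back-substituting:
1 = 7 − 2·3
1 = −2·24 + 7·7
1 = 7·103 − 30·24
1 = −30·745 + 217·103
1 = 217·848 − 247·745
1 = −247·3289 + 958·848
1 = 958·27160 − 7911·3289
So 1 = (958)·27160 + (-7911)·3289.

1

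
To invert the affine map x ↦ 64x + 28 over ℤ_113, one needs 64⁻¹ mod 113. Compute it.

Apply the Euclidean algorithm to 113 and 64:
113 = 1×64 + 49
64 = 1×49 + 15
49 = 3×15 + 4
15 = 3×4 + 3
4 = 1×3 + 1
3 = 3×1 + 0
Since gcd(64, 113) = 1, back-substitute to write 1 as a combination:
1 = 4 − 3
1 = −15 + 4·4
1 = 4·49 − 13·15
1 = −13·64 + 17·49
1 = 17·113 − 30·64
So 64·(-30) ≡ 1 (mod 113), and -30 ≡ 83 (mod 113).

83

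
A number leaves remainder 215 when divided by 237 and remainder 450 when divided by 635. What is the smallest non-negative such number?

Write x = 215 + 237·k. Then 237·k ≡ 450 − 215 ≡ 235 (mod 635).
Need 237⁻¹ mod 635. Extended Euclid on (635, 237):
635 = 2×237 + 161
237 = 1×161 + 76
161 = 2×76 + 9
76 = 8×9 + 4
9 = 2×4 + 1
4 = 4×1 + 0
Back-substitute:
1 = 9 − 2·4
1 = −2·76 + 17·9
1 = 17·161 − 36·76
1 = −36·237 + 53·161
1 = 53·635 − 142·237
237⁻¹ ≡ 493 (mod 635), so k ≡ 493·235 ≡ 285 (mod 635).
x = 215 + 237·285 = 67760.

67760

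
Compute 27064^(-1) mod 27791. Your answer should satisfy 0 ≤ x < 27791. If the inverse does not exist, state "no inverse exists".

gcd(27791, 27064) by repeated division:
27791 = 1*27064 + 727
27064 = 37*727 + 165
727 = 4*165 + 67
165 = 2*67 + 31
67 = 2*31 + 5
31 = 6*5 + 1
5 = 5*1 + 0
The gcd is 1. Working backward:
1 = 31 − 6·5
1 = −6·67 + 13·31
1 = 13·165 − 32·67
1 = −32·727 + 141·165
1 = 141·27064 − 5249·727
1 = −5249·27791 + 5390·27064
So 27064·5390 ≡ 1 (mod 27791).

5390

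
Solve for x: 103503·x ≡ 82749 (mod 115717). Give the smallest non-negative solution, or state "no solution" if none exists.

91807

First find gcd(103503, 115717):
115717 = 1×103503 + 12214
103503 = 8×12214 + 5791
12214 = 2×5791 + 632
5791 = 9×632 + 103
632 = 6×103 + 14
103 = 7×14 + 5
14 = 2×5 + 4
5 = 1×4 + 1
4 = 4×1 + 0
gcd = 1, so a unique solution mod 115717 exists.
Back-substitute for the Bézout coefficients:
1 = 5 − 4
1 = −14 + 3·5
1 = 3·103 − 22·14
1 = −22·632 + 135·103
1 = 135·5791 − 1237·632
1 = −1237·12214 + 2609·5791
1 = 2609·103503 − 22109·12214
1 = −22109·115717 + 24718·103503
So 103503·(24718) ≡ 1 (mod 115717), giving 103503⁻¹ ≡ 24718.
x ≡ 103503⁻¹·82749 ≡ 24718·82749 ≡ 91807 (mod 115717).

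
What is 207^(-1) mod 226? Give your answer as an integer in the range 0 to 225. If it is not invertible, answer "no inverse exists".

Run Euclid on (226, 207):
226 = 1×207 + 19
207 = 10×19 + 17
19 = 1×17 + 2
17 = 8×2 + 1
2 = 2×1 + 0
Since gcd(207, 226) = 1, back-substitute to write 1 as a combination:
1 = 17 − 8·2
1 = −8·19 + 9·17
1 = 9·207 − 98·19
1 = −98·226 + 107·207
So 207·107 ≡ 1 (mod 226).

107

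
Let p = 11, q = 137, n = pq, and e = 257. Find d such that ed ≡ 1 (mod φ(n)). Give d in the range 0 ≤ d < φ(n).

φ(n) = (p−1)(q−1) = 10·136 = 1360.
Need d with 257·d ≡ 1 (mod 1360). Apply the extended Euclidean algorithm:
1360 = 5×257 + 75
257 = 3×75 + 32
75 = 2×32 + 11
32 = 2×11 + 10
11 = 1×10 + 1
10 = 10×1 + 0
Back-substitute:
1 = 11 − 10
1 = −32 + 3·11
1 = 3·75 − 7·32
1 = −7·257 + 24·75
1 = 24·1360 − 127·257
So 257·(-127) ≡ 1 (mod 1360), hence d ≡ -127 ≡ 1233 (mod 1360).

1233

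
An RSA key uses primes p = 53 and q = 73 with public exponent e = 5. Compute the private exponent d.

749

φ(n) = (p−1)(q−1) = 52·72 = 3744.
Need d with 5·d ≡ 1 (mod 3744). Apply the extended Euclidean algorithm:
3744 = 748×5 + 4
5 = 1×4 + 1
4 = 4×1 + 0
Back-substitute:
1 = 5 − 4
1 = −3744 + 749·5
So 5·749 ≡ 1 (mod 3744), hence d = 749.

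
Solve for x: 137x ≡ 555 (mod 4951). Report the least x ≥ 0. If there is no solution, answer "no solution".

4160

First find gcd(137, 4951):
4951 = 36·137 + 19
137 = 7·19 + 4
19 = 4·4 + 3
4 = 1·3 + 1
3 = 3·1 + 0
gcd = 1, so a unique solution mod 4951 exists.
Back-substitute for the Bézout coefficients:
1 = 4 − 3
1 = −19 + 5·4
1 = 5·137 − 36·19
1 = −36·4951 + 1301·137
So 137·(1301) ≡ 1 (mod 4951), giving 137⁻¹ ≡ 1301.
x ≡ 137⁻¹·555 ≡ 1301·555 ≡ 4160 (mod 4951).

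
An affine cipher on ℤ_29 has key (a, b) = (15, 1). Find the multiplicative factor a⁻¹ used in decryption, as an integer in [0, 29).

2

gcd(29, 15) by repeated division:
29 = 1*15 + 14
15 = 1*14 + 1
14 = 14*1 + 0
gcd = 1, so the inverse exists. Back-substitute:
1 = 15 − 14
1 = −29 + 2·15
So 15·2 ≡ 1 (mod 29).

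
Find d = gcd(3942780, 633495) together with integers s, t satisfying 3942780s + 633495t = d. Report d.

Apply Euclid's algorithm to 3942780 and 633495:
3942780 = 6*633495 + 141810
633495 = 4*141810 + 66255
141810 = 2*66255 + 9300
66255 = 7*9300 + 1155
9300 = 8*1155 + 60
1155 = 19*60 + 15
60 = 4*15 + 0
gcd(3942780, 633495) = 15.
Working backward:
15 = 1155 − 19·60
15 = −19·9300 + 153·1155
15 = 153·66255 − 1090·9300
15 = −1090·141810 + 2333·66255
15 = 2333·633495 − 10422·141810
15 = −10422·3942780 + 64865·633495
So 15 = (-10422)·3942780 + (64865)·633495.

15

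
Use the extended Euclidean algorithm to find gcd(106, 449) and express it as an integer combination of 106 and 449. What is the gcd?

Apply Euclid's algorithm to 449 and 106:
449 = 4·106 + 25
106 = 4·25 + 6
25 = 4·6 + 1
6 = 6·1 + 0
gcd(106, 449) = 1.
Back-substituting:
1 = 25 − 4·6
1 = −4·106 + 17·25
1 = 17·449 − 72·106
So 1 = (17)·449 + (-72)·106.

1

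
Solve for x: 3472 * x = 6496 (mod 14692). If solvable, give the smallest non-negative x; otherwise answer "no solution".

2727

First find gcd(3472, 14692):
14692 = 4*3472 + 804
3472 = 4*804 + 256
804 = 3*256 + 36
256 = 7*36 + 4
36 = 9*4 + 0
gcd = 4 and 4 | 6496, so solutions exist. Divide through by 4: 868x ≡ 1624 (mod 3673).
Now find 868⁻¹ mod 3673:
3673 = 4*868 + 201
868 = 4*201 + 64
201 = 3*64 + 9
64 = 7*9 + 1
9 = 9*1 + 0
Back-substitute:
1 = 64 − 7·9
1 = −7·201 + 22·64
1 = 22·868 − 95·201
1 = −95·3673 + 402·868
So 868⁻¹ ≡ 402 (mod 3673).
Then x ≡ 402·1624 ≡ 2727 (mod 3673); the smallest non-negative solution is x = 2727.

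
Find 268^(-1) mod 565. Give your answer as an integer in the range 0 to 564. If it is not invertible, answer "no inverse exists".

Apply the Euclidean algorithm to 565 and 268:
565 = 2×268 + 29
268 = 9×29 + 7
29 = 4×7 + 1
7 = 7×1 + 0
The gcd is 1. Working backward:
1 = 29 − 4·7
1 = −4·268 + 37·29
1 = 37·565 − 78·268
So 268·(-78) ≡ 1 (mod 565), and -78 ≡ 487 (mod 565).

487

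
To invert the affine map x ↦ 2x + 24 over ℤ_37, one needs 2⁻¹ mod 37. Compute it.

Apply the Euclidean algorithm to 37 and 2:
37 = 18·2 + 1
2 = 2·1 + 0
gcd = 1, so the inverse exists. Back-substitute:
1 = 37 − 18·2
Thus 2·(-18) ≡ 1 (mod 37); reducing, -18 mod 37 = 19.

19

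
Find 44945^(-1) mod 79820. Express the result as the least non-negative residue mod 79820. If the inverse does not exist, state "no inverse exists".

Compute gcd(44945, 79820):
79820 = 1×44945 + 34875
44945 = 1×34875 + 10070
34875 = 3×10070 + 4665
10070 = 2×4665 + 740
4665 = 6×740 + 225
740 = 3×225 + 65
225 = 3×65 + 30
65 = 2×30 + 5
30 = 6×5 + 0
The gcd is 5, not 1, hence no inverse exists.

no inverse exists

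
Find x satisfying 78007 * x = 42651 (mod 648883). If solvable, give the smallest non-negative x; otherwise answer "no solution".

First find gcd(78007, 648883):
648883 = 8×78007 + 24827
78007 = 3×24827 + 3526
24827 = 7×3526 + 145
3526 = 24×145 + 46
145 = 3×46 + 7
46 = 6×7 + 4
7 = 1×4 + 3
4 = 1×3 + 1
3 = 3×1 + 0
gcd = 1, so a unique solution mod 648883 exists.
Back-substitute for the Bézout coefficients:
1 = 4 − 3
1 = −7 + 2·4
1 = 2·46 − 13·7
1 = −13·145 + 41·46
1 = 41·3526 − 997·145
1 = −997·24827 + 7020·3526
1 = 7020·78007 − 22057·24827
1 = −22057·648883 + 183476·78007
So 78007·(183476) ≡ 1 (mod 648883), giving 78007⁻¹ ≡ 183476.
x ≡ 78007⁻¹·42651 ≡ 183476·42651 ≡ 554779 (mod 648883).

554779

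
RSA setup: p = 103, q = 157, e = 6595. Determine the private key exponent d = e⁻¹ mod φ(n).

φ(n) = (p−1)(q−1) = 102·156 = 15912.
Need d with 6595·d ≡ 1 (mod 15912). Apply the extended Euclidean algorithm:
15912 = 2·6595 + 2722
6595 = 2·2722 + 1151
2722 = 2·1151 + 420
1151 = 2·420 + 311
420 = 1·311 + 109
311 = 2·109 + 93
109 = 1·93 + 16
93 = 5·16 + 13
16 = 1·13 + 3
13 = 4·3 + 1
3 = 3·1 + 0
Back-substitute:
1 = 13 − 4·3
1 = −4·16 + 5·13
1 = 5·93 − 29·16
1 = −29·109 + 34·93
1 = 34·311 − 97·109
1 = −97·420 + 131·311
1 = 131·1151 − 359·420
1 = −359·2722 + 849·1151
1 = 849·6595 − 2057·2722
1 = −2057·15912 + 4963·6595
So 6595·4963 ≡ 1 (mod 15912), hence d = 4963.

4963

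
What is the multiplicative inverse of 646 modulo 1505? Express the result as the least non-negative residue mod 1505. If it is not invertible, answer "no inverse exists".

431

Run Euclid on (1505, 646):
1505 = 2*646 + 213
646 = 3*213 + 7
213 = 30*7 + 3
7 = 2*3 + 1
3 = 3*1 + 0
The gcd is 1. Working backward:
1 = 7 − 2·3
1 = −2·213 + 61·7
1 = 61·646 − 185·213
1 = −185·1505 + 431·646
So 646·431 ≡ 1 (mod 1505).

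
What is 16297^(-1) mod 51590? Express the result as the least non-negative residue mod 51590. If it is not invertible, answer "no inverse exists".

24543

gcd(51590, 16297) by repeated division:
51590 = 3*16297 + 2699
16297 = 6*2699 + 103
2699 = 26*103 + 21
103 = 4*21 + 19
21 = 1*19 + 2
19 = 9*2 + 1
2 = 2*1 + 0
gcd = 1, so the inverse exists. Back-substitute:
1 = 19 − 9·2
1 = −9·21 + 10·19
1 = 10·103 − 49·21
1 = −49·2699 + 1284·103
1 = 1284·16297 − 7753·2699
1 = −7753·51590 + 24543·16297
So 16297·24543 ≡ 1 (mod 51590).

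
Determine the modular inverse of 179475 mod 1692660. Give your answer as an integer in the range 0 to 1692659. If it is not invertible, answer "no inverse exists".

Compute gcd(179475, 1692660):
1692660 = 9×179475 + 77385
179475 = 2×77385 + 24705
77385 = 3×24705 + 3270
24705 = 7×3270 + 1815
3270 = 1×1815 + 1455
1815 = 1×1455 + 360
1455 = 4×360 + 15
360 = 24×15 + 0
The gcd is 15, not 1, hence no inverse exists.

no inverse exists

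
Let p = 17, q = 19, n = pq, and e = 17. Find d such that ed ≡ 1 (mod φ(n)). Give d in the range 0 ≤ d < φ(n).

17

φ(n) = (p−1)(q−1) = 16·18 = 288.
Need d with 17·d ≡ 1 (mod 288). Apply the extended Euclidean algorithm:
288 = 16×17 + 16
17 = 1×16 + 1
16 = 16×1 + 0
Back-substitute:
1 = 17 − 16
1 = −288 + 17·17
So 17·17 ≡ 1 (mod 288), hence d = 17.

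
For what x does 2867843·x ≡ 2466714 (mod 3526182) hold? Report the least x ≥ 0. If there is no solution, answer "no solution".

gcd(2867843, 3526182):
3526182 = 1*2867843 + 658339
2867843 = 4*658339 + 234487
658339 = 2*234487 + 189365
234487 = 1*189365 + 45122
189365 = 4*45122 + 8877
45122 = 5*8877 + 737
8877 = 12*737 + 33
737 = 22*33 + 11
33 = 3*11 + 0
gcd = 11, but 11 ∤ 2466714, so the congruence has no solution.

no solution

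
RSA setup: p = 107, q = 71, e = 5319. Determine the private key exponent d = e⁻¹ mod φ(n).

φ(n) = (p−1)(q−1) = 106·70 = 7420.
Need d with 5319·d ≡ 1 (mod 7420). Apply the extended Euclidean algorithm:
7420 = 1·5319 + 2101
5319 = 2·2101 + 1117
2101 = 1·1117 + 984
1117 = 1·984 + 133
984 = 7·133 + 53
133 = 2·53 + 27
53 = 1·27 + 26
27 = 1·26 + 1
26 = 26·1 + 0
Back-substitute:
1 = 27 − 26
1 = −53 + 2·27
1 = 2·133 − 5·53
1 = −5·984 + 37·133
1 = 37·1117 − 42·984
1 = −42·2101 + 79·1117
1 = 79·5319 − 200·2101
1 = −200·7420 + 279·5319
So 5319·279 ≡ 1 (mod 7420), hence d = 279.

279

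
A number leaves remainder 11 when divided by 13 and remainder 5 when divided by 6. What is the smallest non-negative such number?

11

Write x = 11 + 13·k. Then 13·k ≡ 5 − 11 ≡ 0 (mod 6).
Need 13⁻¹ mod 6. Extended Euclid on (6, 1):
6 = 6×1 + 0
13⁻¹ ≡ 1 (mod 6), so k ≡ 1·0 ≡ 0 (mod 6).
x = 11 + 13·0 = 11.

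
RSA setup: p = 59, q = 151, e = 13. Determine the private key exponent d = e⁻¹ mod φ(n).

2677

φ(n) = (p−1)(q−1) = 58·150 = 8700.
Need d with 13·d ≡ 1 (mod 8700). Apply the extended Euclidean algorithm:
8700 = 669×13 + 3
13 = 4×3 + 1
3 = 3×1 + 0
Back-substitute:
1 = 13 − 4·3
1 = −4·8700 + 2677·13
So 13·2677 ≡ 1 (mod 8700), hence d = 2677.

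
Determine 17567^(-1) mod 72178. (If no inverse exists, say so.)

gcd(72178, 17567) by repeated division:
72178 = 4*17567 + 1910
17567 = 9*1910 + 377
1910 = 5*377 + 25
377 = 15*25 + 2
25 = 12*2 + 1
2 = 2*1 + 0
gcd = 1, so the inverse exists. Back-substitute:
1 = 25 − 12·2
1 = −12·377 + 181·25
1 = 181·1910 − 917·377
1 = −917·17567 + 8434·1910
1 = 8434·72178 − 34653·17567
Hence 17567⁻¹ ≡ -34653 ≡ 37525 (mod 72178).

37525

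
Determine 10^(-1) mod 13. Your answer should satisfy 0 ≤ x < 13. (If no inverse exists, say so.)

4

Apply the Euclidean algorithm to 13 and 10:
13 = 1·10 + 3
10 = 3·3 + 1
3 = 3·1 + 0
gcd = 1, so the inverse exists. Back-substitute:
1 = 10 − 3·3
1 = −3·13 + 4·10
So 10·4 ≡ 1 (mod 13).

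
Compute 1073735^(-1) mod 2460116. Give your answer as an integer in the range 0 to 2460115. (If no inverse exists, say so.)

610115

Extended Euclidean algorithm:
2460116 = 2*1073735 + 312646
1073735 = 3*312646 + 135797
312646 = 2*135797 + 41052
135797 = 3*41052 + 12641
41052 = 3*12641 + 3129
12641 = 4*3129 + 125
3129 = 25*125 + 4
125 = 31*4 + 1
4 = 4*1 + 0
The gcd is 1. Working backward:
1 = 125 − 31·4
1 = −31·3129 + 776·125
1 = 776·12641 − 3135·3129
1 = −3135·41052 + 10181·12641
1 = 10181·135797 − 33678·41052
1 = −33678·312646 + 77537·135797
1 = 77537·1073735 − 266289·312646
1 = −266289·2460116 + 610115·1073735
So 1073735·610115 ≡ 1 (mod 2460116).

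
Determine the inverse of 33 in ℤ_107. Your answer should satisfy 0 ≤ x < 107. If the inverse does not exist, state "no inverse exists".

13

Extended Euclidean algorithm:
107 = 3·33 + 8
33 = 4·8 + 1
8 = 8·1 + 0
gcd = 1, so the inverse exists. Back-substitute:
1 = 33 − 4·8
1 = −4·107 + 13·33
So 33·13 ≡ 1 (mod 107).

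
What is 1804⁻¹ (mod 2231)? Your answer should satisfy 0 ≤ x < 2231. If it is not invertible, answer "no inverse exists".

674

Run Euclid on (2231, 1804):
2231 = 1·1804 + 427
1804 = 4·427 + 96
427 = 4·96 + 43
96 = 2·43 + 10
43 = 4·10 + 3
10 = 3·3 + 1
3 = 3·1 + 0
gcd = 1, so the inverse exists. Back-substitute:
1 = 10 − 3·3
1 = −3·43 + 13·10
1 = 13·96 − 29·43
1 = −29·427 + 129·96
1 = 129·1804 − 545·427
1 = −545·2231 + 674·1804
So 1804·674 ≡ 1 (mod 2231).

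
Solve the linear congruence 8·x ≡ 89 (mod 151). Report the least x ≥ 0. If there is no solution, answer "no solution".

First find gcd(8, 151):
151 = 18*8 + 7
8 = 1*7 + 1
7 = 7*1 + 0
gcd = 1, so a unique solution mod 151 exists.
Back-substitute for the Bézout coefficients:
1 = 8 − 7
1 = −151 + 19·8
So 8·(19) ≡ 1 (mod 151), giving 8⁻¹ ≡ 19.
x ≡ 8⁻¹·89 ≡ 19·89 ≡ 30 (mod 151).

30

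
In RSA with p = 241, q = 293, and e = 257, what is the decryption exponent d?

φ(n) = (p−1)(q−1) = 240·292 = 70080.
Need d with 257·d ≡ 1 (mod 70080). Apply the extended Euclidean algorithm:
70080 = 272*257 + 176
257 = 1*176 + 81
176 = 2*81 + 14
81 = 5*14 + 11
14 = 1*11 + 3
11 = 3*3 + 2
3 = 1*2 + 1
2 = 2*1 + 0
Back-substitute:
1 = 3 − 2
1 = −11 + 4·3
1 = 4·14 − 5·11
1 = −5·81 + 29·14
1 = 29·176 − 63·81
1 = −63·257 + 92·176
1 = 92·70080 − 25087·257
So 257·(-25087) ≡ 1 (mod 70080), hence d ≡ -25087 ≡ 44993 (mod 70080).

44993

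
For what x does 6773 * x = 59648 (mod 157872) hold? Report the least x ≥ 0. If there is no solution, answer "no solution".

no solution

gcd(6773, 157872):
157872 = 23·6773 + 2093
6773 = 3·2093 + 494
2093 = 4·494 + 117
494 = 4·117 + 26
117 = 4·26 + 13
26 = 2·13 + 0
gcd = 13, but 13 ∤ 59648, so the congruence has no solution.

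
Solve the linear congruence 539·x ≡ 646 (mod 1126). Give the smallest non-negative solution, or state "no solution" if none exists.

First find gcd(539, 1126):
1126 = 2*539 + 48
539 = 11*48 + 11
48 = 4*11 + 4
11 = 2*4 + 3
4 = 1*3 + 1
3 = 3*1 + 0
gcd = 1, so a unique solution mod 1126 exists.
Back-substitute for the Bézout coefficients:
1 = 4 − 3
1 = −11 + 3·4
1 = 3·48 − 13·11
1 = −13·539 + 146·48
1 = 146·1126 − 305·539
So 539·(-305) ≡ 1 (mod 1126), giving 539⁻¹ ≡ 821.
x ≡ 539⁻¹·646 ≡ 821·646 ≡ 20 (mod 1126).

20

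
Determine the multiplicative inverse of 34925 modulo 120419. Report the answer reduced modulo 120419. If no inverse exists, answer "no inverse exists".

Run Euclid on (120419, 34925):
120419 = 3×34925 + 15644
34925 = 2×15644 + 3637
15644 = 4×3637 + 1096
3637 = 3×1096 + 349
1096 = 3×349 + 49
349 = 7×49 + 6
49 = 8×6 + 1
6 = 6×1 + 0
gcd = 1, so the inverse exists. Back-substitute:
1 = 49 − 8·6
1 = −8·349 + 57·49
1 = 57·1096 − 179·349
1 = −179·3637 + 594·1096
1 = 594·15644 − 2555·3637
1 = −2555·34925 + 5704·15644
1 = 5704·120419 − 19667·34925
Thus 34925·(-19667) ≡ 1 (mod 120419); reducing, -19667 mod 120419 = 100752.

100752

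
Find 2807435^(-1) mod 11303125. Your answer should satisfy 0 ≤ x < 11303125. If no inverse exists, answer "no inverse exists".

Compute gcd(2807435, 11303125):
11303125 = 4*2807435 + 73385
2807435 = 38*73385 + 18805
73385 = 3*18805 + 16970
18805 = 1*16970 + 1835
16970 = 9*1835 + 455
1835 = 4*455 + 15
455 = 30*15 + 5
15 = 3*5 + 0
gcd(2807435, 11303125) = 5 ≠ 1, so 2807435 has no multiplicative inverse modulo 11303125.

no inverse exists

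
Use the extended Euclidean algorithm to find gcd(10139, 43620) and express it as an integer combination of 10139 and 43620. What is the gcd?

Euclidean algorithm:
43620 = 4×10139 + 3064
10139 = 3×3064 + 947
3064 = 3×947 + 223
947 = 4×223 + 55
223 = 4×55 + 3
55 = 18×3 + 1
3 = 3×1 + 0
gcd(10139, 43620) = 1.
Working backward:
1 = 55 − 18·3
1 = −18·223 + 73·55
1 = 73·947 − 310·223
1 = −310·3064 + 1003·947
1 = 1003·10139 − 3319·3064
1 = −3319·43620 + 14279·10139
So 1 = (-3319)·43620 + (14279)·10139.

1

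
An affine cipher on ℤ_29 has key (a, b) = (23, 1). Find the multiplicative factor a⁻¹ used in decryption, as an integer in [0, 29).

24

Apply the Euclidean algorithm to 29 and 23:
29 = 1×23 + 6
23 = 3×6 + 5
6 = 1×5 + 1
5 = 5×1 + 0
The gcd is 1. Working backward:
1 = 6 − 5
1 = −23 + 4·6
1 = 4·29 − 5·23
Hence 23⁻¹ ≡ -5 ≡ 24 (mod 29).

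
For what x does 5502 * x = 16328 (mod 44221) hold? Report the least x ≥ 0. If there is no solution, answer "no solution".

First find gcd(5502, 44221):
44221 = 8·5502 + 205
5502 = 26·205 + 172
205 = 1·172 + 33
172 = 5·33 + 7
33 = 4·7 + 5
7 = 1·5 + 2
5 = 2·2 + 1
2 = 2·1 + 0
gcd = 1, so a unique solution mod 44221 exists.
Back-substitute for the Bézout coefficients:
1 = 5 − 2·2
1 = −2·7 + 3·5
1 = 3·33 − 14·7
1 = −14·172 + 73·33
1 = 73·205 − 87·172
1 = −87·5502 + 2335·205
1 = 2335·44221 − 18767·5502
So 5502·(-18767) ≡ 1 (mod 44221), giving 5502⁻¹ ≡ 25454.
x ≡ 5502⁻¹·16328 ≡ 25454·16328 ≡ 23954 (mod 44221).

23954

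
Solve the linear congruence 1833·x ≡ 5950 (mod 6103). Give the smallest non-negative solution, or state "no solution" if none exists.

799

First find gcd(1833, 6103):
6103 = 3×1833 + 604
1833 = 3×604 + 21
604 = 28×21 + 16
21 = 1×16 + 5
16 = 3×5 + 1
5 = 5×1 + 0
gcd = 1, so a unique solution mod 6103 exists.
Back-substitute for the Bézout coefficients:
1 = 16 − 3·5
1 = −3·21 + 4·16
1 = 4·604 − 115·21
1 = −115·1833 + 349·604
1 = 349·6103 − 1162·1833
So 1833·(-1162) ≡ 1 (mod 6103), giving 1833⁻¹ ≡ 4941.
x ≡ 1833⁻¹·5950 ≡ 4941·5950 ≡ 799 (mod 6103).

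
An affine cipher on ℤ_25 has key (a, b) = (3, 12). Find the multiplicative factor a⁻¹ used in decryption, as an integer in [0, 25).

Run Euclid on (25, 3):
25 = 8*3 + 1
3 = 3*1 + 0
gcd = 1, so the inverse exists. Back-substitute:
1 = 25 − 8·3
So 3·(-8) ≡ 1 (mod 25), and -8 ≡ 17 (mod 25).

17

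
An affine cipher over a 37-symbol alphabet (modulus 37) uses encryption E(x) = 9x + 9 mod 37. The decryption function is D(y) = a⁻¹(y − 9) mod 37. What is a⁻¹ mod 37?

Run Euclid on (37, 9):
37 = 4×9 + 1
9 = 9×1 + 0
Since gcd(9, 37) = 1, back-substitute to write 1 as a combination:
1 = 37 − 4·9
Thus 9·(-4) ≡ 1 (mod 37); reducing, -4 mod 37 = 33.

33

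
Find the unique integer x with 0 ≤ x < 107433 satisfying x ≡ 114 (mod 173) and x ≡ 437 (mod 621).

87998

Write x = 114 + 173·k. Then 173·k ≡ 437 − 114 ≡ 323 (mod 621).
Need 173⁻¹ mod 621. Extended Euclid on (621, 173):
621 = 3*173 + 102
173 = 1*102 + 71
102 = 1*71 + 31
71 = 2*31 + 9
31 = 3*9 + 4
9 = 2*4 + 1
4 = 4*1 + 0
Back-substitute:
1 = 9 − 2·4
1 = −2·31 + 7·9
1 = 7·71 − 16·31
1 = −16·102 + 23·71
1 = 23·173 − 39·102
1 = −39·621 + 140·173
173⁻¹ ≡ 140 (mod 621), so k ≡ 140·323 ≡ 508 (mod 621).
x = 114 + 173·508 = 87998.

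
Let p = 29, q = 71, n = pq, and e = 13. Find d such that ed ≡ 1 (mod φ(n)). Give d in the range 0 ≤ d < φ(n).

φ(n) = (p−1)(q−1) = 28·70 = 1960.
Need d with 13·d ≡ 1 (mod 1960). Apply the extended Euclidean algorithm:
1960 = 150*13 + 10
13 = 1*10 + 3
10 = 3*3 + 1
3 = 3*1 + 0
Back-substitute:
1 = 10 − 3·3
1 = −3·13 + 4·10
1 = 4·1960 − 603·13
So 13·(-603) ≡ 1 (mod 1960), hence d ≡ -603 ≡ 1357 (mod 1960).

1357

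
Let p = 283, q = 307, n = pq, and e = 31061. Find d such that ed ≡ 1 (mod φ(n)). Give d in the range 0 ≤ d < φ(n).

φ(n) = (p−1)(q−1) = 282·306 = 86292.
Need d with 31061·d ≡ 1 (mod 86292). Apply the extended Euclidean algorithm:
86292 = 2·31061 + 24170
31061 = 1·24170 + 6891
24170 = 3·6891 + 3497
6891 = 1·3497 + 3394
3497 = 1·3394 + 103
3394 = 32·103 + 98
103 = 1·98 + 5
98 = 19·5 + 3
5 = 1·3 + 2
3 = 1·2 + 1
2 = 2·1 + 0
Back-substitute:
1 = 3 − 2
1 = −5 + 2·3
1 = 2·98 − 39·5
1 = −39·103 + 41·98
1 = 41·3394 − 1351·103
1 = −1351·3497 + 1392·3394
1 = 1392·6891 − 2743·3497
1 = −2743·24170 + 9621·6891
1 = 9621·31061 − 12364·24170
1 = −12364·86292 + 34349·31061
So 31061·34349 ≡ 1 (mod 86292), hence d = 34349.

34349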